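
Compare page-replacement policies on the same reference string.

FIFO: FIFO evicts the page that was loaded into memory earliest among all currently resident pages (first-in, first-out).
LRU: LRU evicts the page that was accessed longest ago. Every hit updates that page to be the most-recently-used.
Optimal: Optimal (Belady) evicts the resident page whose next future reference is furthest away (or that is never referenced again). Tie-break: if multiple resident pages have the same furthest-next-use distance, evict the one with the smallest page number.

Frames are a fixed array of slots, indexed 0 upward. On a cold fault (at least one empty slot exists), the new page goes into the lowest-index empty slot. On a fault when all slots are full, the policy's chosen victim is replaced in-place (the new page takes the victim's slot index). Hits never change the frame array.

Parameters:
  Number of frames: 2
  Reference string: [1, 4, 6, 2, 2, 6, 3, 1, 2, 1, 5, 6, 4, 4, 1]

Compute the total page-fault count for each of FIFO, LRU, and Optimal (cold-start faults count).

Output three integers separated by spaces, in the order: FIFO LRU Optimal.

--- FIFO ---
  step 0: ref 1 -> FAULT, frames=[1,-] (faults so far: 1)
  step 1: ref 4 -> FAULT, frames=[1,4] (faults so far: 2)
  step 2: ref 6 -> FAULT, evict 1, frames=[6,4] (faults so far: 3)
  step 3: ref 2 -> FAULT, evict 4, frames=[6,2] (faults so far: 4)
  step 4: ref 2 -> HIT, frames=[6,2] (faults so far: 4)
  step 5: ref 6 -> HIT, frames=[6,2] (faults so far: 4)
  step 6: ref 3 -> FAULT, evict 6, frames=[3,2] (faults so far: 5)
  step 7: ref 1 -> FAULT, evict 2, frames=[3,1] (faults so far: 6)
  step 8: ref 2 -> FAULT, evict 3, frames=[2,1] (faults so far: 7)
  step 9: ref 1 -> HIT, frames=[2,1] (faults so far: 7)
  step 10: ref 5 -> FAULT, evict 1, frames=[2,5] (faults so far: 8)
  step 11: ref 6 -> FAULT, evict 2, frames=[6,5] (faults so far: 9)
  step 12: ref 4 -> FAULT, evict 5, frames=[6,4] (faults so far: 10)
  step 13: ref 4 -> HIT, frames=[6,4] (faults so far: 10)
  step 14: ref 1 -> FAULT, evict 6, frames=[1,4] (faults so far: 11)
  FIFO total faults: 11
--- LRU ---
  step 0: ref 1 -> FAULT, frames=[1,-] (faults so far: 1)
  step 1: ref 4 -> FAULT, frames=[1,4] (faults so far: 2)
  step 2: ref 6 -> FAULT, evict 1, frames=[6,4] (faults so far: 3)
  step 3: ref 2 -> FAULT, evict 4, frames=[6,2] (faults so far: 4)
  step 4: ref 2 -> HIT, frames=[6,2] (faults so far: 4)
  step 5: ref 6 -> HIT, frames=[6,2] (faults so far: 4)
  step 6: ref 3 -> FAULT, evict 2, frames=[6,3] (faults so far: 5)
  step 7: ref 1 -> FAULT, evict 6, frames=[1,3] (faults so far: 6)
  step 8: ref 2 -> FAULT, evict 3, frames=[1,2] (faults so far: 7)
  step 9: ref 1 -> HIT, frames=[1,2] (faults so far: 7)
  step 10: ref 5 -> FAULT, evict 2, frames=[1,5] (faults so far: 8)
  step 11: ref 6 -> FAULT, evict 1, frames=[6,5] (faults so far: 9)
  step 12: ref 4 -> FAULT, evict 5, frames=[6,4] (faults so far: 10)
  step 13: ref 4 -> HIT, frames=[6,4] (faults so far: 10)
  step 14: ref 1 -> FAULT, evict 6, frames=[1,4] (faults so far: 11)
  LRU total faults: 11
--- Optimal ---
  step 0: ref 1 -> FAULT, frames=[1,-] (faults so far: 1)
  step 1: ref 4 -> FAULT, frames=[1,4] (faults so far: 2)
  step 2: ref 6 -> FAULT, evict 4, frames=[1,6] (faults so far: 3)
  step 3: ref 2 -> FAULT, evict 1, frames=[2,6] (faults so far: 4)
  step 4: ref 2 -> HIT, frames=[2,6] (faults so far: 4)
  step 5: ref 6 -> HIT, frames=[2,6] (faults so far: 4)
  step 6: ref 3 -> FAULT, evict 6, frames=[2,3] (faults so far: 5)
  step 7: ref 1 -> FAULT, evict 3, frames=[2,1] (faults so far: 6)
  step 8: ref 2 -> HIT, frames=[2,1] (faults so far: 6)
  step 9: ref 1 -> HIT, frames=[2,1] (faults so far: 6)
  step 10: ref 5 -> FAULT, evict 2, frames=[5,1] (faults so far: 7)
  step 11: ref 6 -> FAULT, evict 5, frames=[6,1] (faults so far: 8)
  step 12: ref 4 -> FAULT, evict 6, frames=[4,1] (faults so far: 9)
  step 13: ref 4 -> HIT, frames=[4,1] (faults so far: 9)
  step 14: ref 1 -> HIT, frames=[4,1] (faults so far: 9)
  Optimal total faults: 9

Answer: 11 11 9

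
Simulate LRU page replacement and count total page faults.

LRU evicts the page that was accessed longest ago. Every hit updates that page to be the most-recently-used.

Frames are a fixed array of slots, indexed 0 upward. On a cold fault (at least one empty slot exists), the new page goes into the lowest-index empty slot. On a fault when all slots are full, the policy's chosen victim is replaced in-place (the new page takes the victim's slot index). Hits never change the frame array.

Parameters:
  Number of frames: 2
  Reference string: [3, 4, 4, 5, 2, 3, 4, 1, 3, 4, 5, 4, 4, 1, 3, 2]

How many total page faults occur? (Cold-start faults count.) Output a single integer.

Answer: 13

Derivation:
Step 0: ref 3 → FAULT, frames=[3,-]
Step 1: ref 4 → FAULT, frames=[3,4]
Step 2: ref 4 → HIT, frames=[3,4]
Step 3: ref 5 → FAULT (evict 3), frames=[5,4]
Step 4: ref 2 → FAULT (evict 4), frames=[5,2]
Step 5: ref 3 → FAULT (evict 5), frames=[3,2]
Step 6: ref 4 → FAULT (evict 2), frames=[3,4]
Step 7: ref 1 → FAULT (evict 3), frames=[1,4]
Step 8: ref 3 → FAULT (evict 4), frames=[1,3]
Step 9: ref 4 → FAULT (evict 1), frames=[4,3]
Step 10: ref 5 → FAULT (evict 3), frames=[4,5]
Step 11: ref 4 → HIT, frames=[4,5]
Step 12: ref 4 → HIT, frames=[4,5]
Step 13: ref 1 → FAULT (evict 5), frames=[4,1]
Step 14: ref 3 → FAULT (evict 4), frames=[3,1]
Step 15: ref 2 → FAULT (evict 1), frames=[3,2]
Total faults: 13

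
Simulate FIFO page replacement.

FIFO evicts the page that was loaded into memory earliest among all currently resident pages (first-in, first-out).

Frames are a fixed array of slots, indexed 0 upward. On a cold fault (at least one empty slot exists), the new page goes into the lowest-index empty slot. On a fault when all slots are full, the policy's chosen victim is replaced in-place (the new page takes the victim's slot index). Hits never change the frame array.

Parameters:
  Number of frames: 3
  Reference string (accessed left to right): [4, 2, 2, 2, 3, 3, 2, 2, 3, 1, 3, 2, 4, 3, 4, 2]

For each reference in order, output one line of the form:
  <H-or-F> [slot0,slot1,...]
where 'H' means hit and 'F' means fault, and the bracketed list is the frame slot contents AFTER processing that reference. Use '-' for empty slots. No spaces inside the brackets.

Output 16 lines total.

F [4,-,-]
F [4,2,-]
H [4,2,-]
H [4,2,-]
F [4,2,3]
H [4,2,3]
H [4,2,3]
H [4,2,3]
H [4,2,3]
F [1,2,3]
H [1,2,3]
H [1,2,3]
F [1,4,3]
H [1,4,3]
H [1,4,3]
F [1,4,2]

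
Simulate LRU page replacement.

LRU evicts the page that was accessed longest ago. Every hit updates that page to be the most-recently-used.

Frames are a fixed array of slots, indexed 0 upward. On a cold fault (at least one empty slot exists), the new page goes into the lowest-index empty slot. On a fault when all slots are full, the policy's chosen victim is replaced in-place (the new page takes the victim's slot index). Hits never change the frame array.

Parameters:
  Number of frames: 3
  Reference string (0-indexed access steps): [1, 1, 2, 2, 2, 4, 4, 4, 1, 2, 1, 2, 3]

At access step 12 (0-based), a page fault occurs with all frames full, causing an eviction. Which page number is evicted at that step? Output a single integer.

Step 0: ref 1 -> FAULT, frames=[1,-,-]
Step 1: ref 1 -> HIT, frames=[1,-,-]
Step 2: ref 2 -> FAULT, frames=[1,2,-]
Step 3: ref 2 -> HIT, frames=[1,2,-]
Step 4: ref 2 -> HIT, frames=[1,2,-]
Step 5: ref 4 -> FAULT, frames=[1,2,4]
Step 6: ref 4 -> HIT, frames=[1,2,4]
Step 7: ref 4 -> HIT, frames=[1,2,4]
Step 8: ref 1 -> HIT, frames=[1,2,4]
Step 9: ref 2 -> HIT, frames=[1,2,4]
Step 10: ref 1 -> HIT, frames=[1,2,4]
Step 11: ref 2 -> HIT, frames=[1,2,4]
Step 12: ref 3 -> FAULT, evict 4, frames=[1,2,3]
At step 12: evicted page 4

Answer: 4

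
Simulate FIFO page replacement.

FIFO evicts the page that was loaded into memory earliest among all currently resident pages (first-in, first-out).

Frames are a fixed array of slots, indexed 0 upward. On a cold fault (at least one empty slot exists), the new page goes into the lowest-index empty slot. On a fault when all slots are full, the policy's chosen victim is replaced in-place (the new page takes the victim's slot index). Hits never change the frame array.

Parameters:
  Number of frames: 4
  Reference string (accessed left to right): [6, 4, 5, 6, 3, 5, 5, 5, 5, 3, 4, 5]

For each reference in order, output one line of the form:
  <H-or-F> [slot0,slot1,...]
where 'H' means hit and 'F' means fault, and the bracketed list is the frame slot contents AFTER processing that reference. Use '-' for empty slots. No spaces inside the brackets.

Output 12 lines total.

F [6,-,-,-]
F [6,4,-,-]
F [6,4,5,-]
H [6,4,5,-]
F [6,4,5,3]
H [6,4,5,3]
H [6,4,5,3]
H [6,4,5,3]
H [6,4,5,3]
H [6,4,5,3]
H [6,4,5,3]
H [6,4,5,3]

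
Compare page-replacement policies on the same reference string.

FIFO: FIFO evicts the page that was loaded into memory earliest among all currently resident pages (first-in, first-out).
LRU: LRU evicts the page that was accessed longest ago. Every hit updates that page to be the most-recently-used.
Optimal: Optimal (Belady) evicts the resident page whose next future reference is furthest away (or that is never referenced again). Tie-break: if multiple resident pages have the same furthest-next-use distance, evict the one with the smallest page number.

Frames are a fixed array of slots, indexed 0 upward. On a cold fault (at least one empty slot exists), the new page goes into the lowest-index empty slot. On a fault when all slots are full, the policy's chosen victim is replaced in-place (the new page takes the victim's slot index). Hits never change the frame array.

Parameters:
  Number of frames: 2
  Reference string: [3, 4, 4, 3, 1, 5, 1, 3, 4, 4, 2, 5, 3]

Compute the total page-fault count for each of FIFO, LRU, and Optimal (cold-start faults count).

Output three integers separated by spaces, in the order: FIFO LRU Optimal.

--- FIFO ---
  step 0: ref 3 -> FAULT, frames=[3,-] (faults so far: 1)
  step 1: ref 4 -> FAULT, frames=[3,4] (faults so far: 2)
  step 2: ref 4 -> HIT, frames=[3,4] (faults so far: 2)
  step 3: ref 3 -> HIT, frames=[3,4] (faults so far: 2)
  step 4: ref 1 -> FAULT, evict 3, frames=[1,4] (faults so far: 3)
  step 5: ref 5 -> FAULT, evict 4, frames=[1,5] (faults so far: 4)
  step 6: ref 1 -> HIT, frames=[1,5] (faults so far: 4)
  step 7: ref 3 -> FAULT, evict 1, frames=[3,5] (faults so far: 5)
  step 8: ref 4 -> FAULT, evict 5, frames=[3,4] (faults so far: 6)
  step 9: ref 4 -> HIT, frames=[3,4] (faults so far: 6)
  step 10: ref 2 -> FAULT, evict 3, frames=[2,4] (faults so far: 7)
  step 11: ref 5 -> FAULT, evict 4, frames=[2,5] (faults so far: 8)
  step 12: ref 3 -> FAULT, evict 2, frames=[3,5] (faults so far: 9)
  FIFO total faults: 9
--- LRU ---
  step 0: ref 3 -> FAULT, frames=[3,-] (faults so far: 1)
  step 1: ref 4 -> FAULT, frames=[3,4] (faults so far: 2)
  step 2: ref 4 -> HIT, frames=[3,4] (faults so far: 2)
  step 3: ref 3 -> HIT, frames=[3,4] (faults so far: 2)
  step 4: ref 1 -> FAULT, evict 4, frames=[3,1] (faults so far: 3)
  step 5: ref 5 -> FAULT, evict 3, frames=[5,1] (faults so far: 4)
  step 6: ref 1 -> HIT, frames=[5,1] (faults so far: 4)
  step 7: ref 3 -> FAULT, evict 5, frames=[3,1] (faults so far: 5)
  step 8: ref 4 -> FAULT, evict 1, frames=[3,4] (faults so far: 6)
  step 9: ref 4 -> HIT, frames=[3,4] (faults so far: 6)
  step 10: ref 2 -> FAULT, evict 3, frames=[2,4] (faults so far: 7)
  step 11: ref 5 -> FAULT, evict 4, frames=[2,5] (faults so far: 8)
  step 12: ref 3 -> FAULT, evict 2, frames=[3,5] (faults so far: 9)
  LRU total faults: 9
--- Optimal ---
  step 0: ref 3 -> FAULT, frames=[3,-] (faults so far: 1)
  step 1: ref 4 -> FAULT, frames=[3,4] (faults so far: 2)
  step 2: ref 4 -> HIT, frames=[3,4] (faults so far: 2)
  step 3: ref 3 -> HIT, frames=[3,4] (faults so far: 2)
  step 4: ref 1 -> FAULT, evict 4, frames=[3,1] (faults so far: 3)
  step 5: ref 5 -> FAULT, evict 3, frames=[5,1] (faults so far: 4)
  step 6: ref 1 -> HIT, frames=[5,1] (faults so far: 4)
  step 7: ref 3 -> FAULT, evict 1, frames=[5,3] (faults so far: 5)
  step 8: ref 4 -> FAULT, evict 3, frames=[5,4] (faults so far: 6)
  step 9: ref 4 -> HIT, frames=[5,4] (faults so far: 6)
  step 10: ref 2 -> FAULT, evict 4, frames=[5,2] (faults so far: 7)
  step 11: ref 5 -> HIT, frames=[5,2] (faults so far: 7)
  step 12: ref 3 -> FAULT, evict 2, frames=[5,3] (faults so far: 8)
  Optimal total faults: 8

Answer: 9 9 8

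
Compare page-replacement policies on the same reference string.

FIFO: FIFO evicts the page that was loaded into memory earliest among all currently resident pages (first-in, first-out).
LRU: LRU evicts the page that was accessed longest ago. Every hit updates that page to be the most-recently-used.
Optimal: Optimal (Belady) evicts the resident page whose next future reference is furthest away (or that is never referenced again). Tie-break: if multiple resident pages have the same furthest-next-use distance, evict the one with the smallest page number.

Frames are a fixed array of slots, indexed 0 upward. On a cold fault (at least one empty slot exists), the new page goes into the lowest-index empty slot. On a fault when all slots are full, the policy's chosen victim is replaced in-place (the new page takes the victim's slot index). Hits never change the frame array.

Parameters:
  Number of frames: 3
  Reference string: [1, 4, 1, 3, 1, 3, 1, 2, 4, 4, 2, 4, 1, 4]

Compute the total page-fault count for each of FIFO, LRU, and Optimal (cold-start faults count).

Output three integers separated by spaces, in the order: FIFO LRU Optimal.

--- FIFO ---
  step 0: ref 1 -> FAULT, frames=[1,-,-] (faults so far: 1)
  step 1: ref 4 -> FAULT, frames=[1,4,-] (faults so far: 2)
  step 2: ref 1 -> HIT, frames=[1,4,-] (faults so far: 2)
  step 3: ref 3 -> FAULT, frames=[1,4,3] (faults so far: 3)
  step 4: ref 1 -> HIT, frames=[1,4,3] (faults so far: 3)
  step 5: ref 3 -> HIT, frames=[1,4,3] (faults so far: 3)
  step 6: ref 1 -> HIT, frames=[1,4,3] (faults so far: 3)
  step 7: ref 2 -> FAULT, evict 1, frames=[2,4,3] (faults so far: 4)
  step 8: ref 4 -> HIT, frames=[2,4,3] (faults so far: 4)
  step 9: ref 4 -> HIT, frames=[2,4,3] (faults so far: 4)
  step 10: ref 2 -> HIT, frames=[2,4,3] (faults so far: 4)
  step 11: ref 4 -> HIT, frames=[2,4,3] (faults so far: 4)
  step 12: ref 1 -> FAULT, evict 4, frames=[2,1,3] (faults so far: 5)
  step 13: ref 4 -> FAULT, evict 3, frames=[2,1,4] (faults so far: 6)
  FIFO total faults: 6
--- LRU ---
  step 0: ref 1 -> FAULT, frames=[1,-,-] (faults so far: 1)
  step 1: ref 4 -> FAULT, frames=[1,4,-] (faults so far: 2)
  step 2: ref 1 -> HIT, frames=[1,4,-] (faults so far: 2)
  step 3: ref 3 -> FAULT, frames=[1,4,3] (faults so far: 3)
  step 4: ref 1 -> HIT, frames=[1,4,3] (faults so far: 3)
  step 5: ref 3 -> HIT, frames=[1,4,3] (faults so far: 3)
  step 6: ref 1 -> HIT, frames=[1,4,3] (faults so far: 3)
  step 7: ref 2 -> FAULT, evict 4, frames=[1,2,3] (faults so far: 4)
  step 8: ref 4 -> FAULT, evict 3, frames=[1,2,4] (faults so far: 5)
  step 9: ref 4 -> HIT, frames=[1,2,4] (faults so far: 5)
  step 10: ref 2 -> HIT, frames=[1,2,4] (faults so far: 5)
  step 11: ref 4 -> HIT, frames=[1,2,4] (faults so far: 5)
  step 12: ref 1 -> HIT, frames=[1,2,4] (faults so far: 5)
  step 13: ref 4 -> HIT, frames=[1,2,4] (faults so far: 5)
  LRU total faults: 5
--- Optimal ---
  step 0: ref 1 -> FAULT, frames=[1,-,-] (faults so far: 1)
  step 1: ref 4 -> FAULT, frames=[1,4,-] (faults so far: 2)
  step 2: ref 1 -> HIT, frames=[1,4,-] (faults so far: 2)
  step 3: ref 3 -> FAULT, frames=[1,4,3] (faults so far: 3)
  step 4: ref 1 -> HIT, frames=[1,4,3] (faults so far: 3)
  step 5: ref 3 -> HIT, frames=[1,4,3] (faults so far: 3)
  step 6: ref 1 -> HIT, frames=[1,4,3] (faults so far: 3)
  step 7: ref 2 -> FAULT, evict 3, frames=[1,4,2] (faults so far: 4)
  step 8: ref 4 -> HIT, frames=[1,4,2] (faults so far: 4)
  step 9: ref 4 -> HIT, frames=[1,4,2] (faults so far: 4)
  step 10: ref 2 -> HIT, frames=[1,4,2] (faults so far: 4)
  step 11: ref 4 -> HIT, frames=[1,4,2] (faults so far: 4)
  step 12: ref 1 -> HIT, frames=[1,4,2] (faults so far: 4)
  step 13: ref 4 -> HIT, frames=[1,4,2] (faults so far: 4)
  Optimal total faults: 4

Answer: 6 5 4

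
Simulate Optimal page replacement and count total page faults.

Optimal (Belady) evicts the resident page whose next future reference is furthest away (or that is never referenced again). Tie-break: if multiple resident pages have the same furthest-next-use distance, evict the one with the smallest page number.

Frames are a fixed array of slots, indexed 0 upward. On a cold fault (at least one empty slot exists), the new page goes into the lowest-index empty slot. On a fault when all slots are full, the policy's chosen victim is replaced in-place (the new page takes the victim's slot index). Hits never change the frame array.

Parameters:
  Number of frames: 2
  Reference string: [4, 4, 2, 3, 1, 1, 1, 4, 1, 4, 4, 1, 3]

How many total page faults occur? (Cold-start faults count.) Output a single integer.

Answer: 5

Derivation:
Step 0: ref 4 → FAULT, frames=[4,-]
Step 1: ref 4 → HIT, frames=[4,-]
Step 2: ref 2 → FAULT, frames=[4,2]
Step 3: ref 3 → FAULT (evict 2), frames=[4,3]
Step 4: ref 1 → FAULT (evict 3), frames=[4,1]
Step 5: ref 1 → HIT, frames=[4,1]
Step 6: ref 1 → HIT, frames=[4,1]
Step 7: ref 4 → HIT, frames=[4,1]
Step 8: ref 1 → HIT, frames=[4,1]
Step 9: ref 4 → HIT, frames=[4,1]
Step 10: ref 4 → HIT, frames=[4,1]
Step 11: ref 1 → HIT, frames=[4,1]
Step 12: ref 3 → FAULT (evict 1), frames=[4,3]
Total faults: 5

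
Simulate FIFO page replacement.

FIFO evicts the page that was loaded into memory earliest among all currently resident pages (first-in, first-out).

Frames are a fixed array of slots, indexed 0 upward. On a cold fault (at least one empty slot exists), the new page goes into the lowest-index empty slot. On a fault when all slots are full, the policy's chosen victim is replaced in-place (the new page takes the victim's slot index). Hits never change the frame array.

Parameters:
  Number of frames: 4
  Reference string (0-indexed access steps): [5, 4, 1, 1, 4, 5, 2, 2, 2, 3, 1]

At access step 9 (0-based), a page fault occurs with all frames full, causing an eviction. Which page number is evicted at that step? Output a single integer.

Answer: 5

Derivation:
Step 0: ref 5 -> FAULT, frames=[5,-,-,-]
Step 1: ref 4 -> FAULT, frames=[5,4,-,-]
Step 2: ref 1 -> FAULT, frames=[5,4,1,-]
Step 3: ref 1 -> HIT, frames=[5,4,1,-]
Step 4: ref 4 -> HIT, frames=[5,4,1,-]
Step 5: ref 5 -> HIT, frames=[5,4,1,-]
Step 6: ref 2 -> FAULT, frames=[5,4,1,2]
Step 7: ref 2 -> HIT, frames=[5,4,1,2]
Step 8: ref 2 -> HIT, frames=[5,4,1,2]
Step 9: ref 3 -> FAULT, evict 5, frames=[3,4,1,2]
At step 9: evicted page 5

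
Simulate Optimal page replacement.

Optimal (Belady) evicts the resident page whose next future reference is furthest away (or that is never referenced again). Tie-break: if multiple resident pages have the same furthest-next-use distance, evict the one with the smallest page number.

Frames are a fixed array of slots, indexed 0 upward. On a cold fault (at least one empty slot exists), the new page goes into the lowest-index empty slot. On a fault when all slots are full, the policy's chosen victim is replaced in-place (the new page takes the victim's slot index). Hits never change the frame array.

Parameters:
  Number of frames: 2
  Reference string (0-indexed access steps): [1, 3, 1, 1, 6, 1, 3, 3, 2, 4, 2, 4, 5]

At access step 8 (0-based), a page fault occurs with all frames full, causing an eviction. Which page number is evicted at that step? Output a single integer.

Step 0: ref 1 -> FAULT, frames=[1,-]
Step 1: ref 3 -> FAULT, frames=[1,3]
Step 2: ref 1 -> HIT, frames=[1,3]
Step 3: ref 1 -> HIT, frames=[1,3]
Step 4: ref 6 -> FAULT, evict 3, frames=[1,6]
Step 5: ref 1 -> HIT, frames=[1,6]
Step 6: ref 3 -> FAULT, evict 1, frames=[3,6]
Step 7: ref 3 -> HIT, frames=[3,6]
Step 8: ref 2 -> FAULT, evict 3, frames=[2,6]
At step 8: evicted page 3

Answer: 3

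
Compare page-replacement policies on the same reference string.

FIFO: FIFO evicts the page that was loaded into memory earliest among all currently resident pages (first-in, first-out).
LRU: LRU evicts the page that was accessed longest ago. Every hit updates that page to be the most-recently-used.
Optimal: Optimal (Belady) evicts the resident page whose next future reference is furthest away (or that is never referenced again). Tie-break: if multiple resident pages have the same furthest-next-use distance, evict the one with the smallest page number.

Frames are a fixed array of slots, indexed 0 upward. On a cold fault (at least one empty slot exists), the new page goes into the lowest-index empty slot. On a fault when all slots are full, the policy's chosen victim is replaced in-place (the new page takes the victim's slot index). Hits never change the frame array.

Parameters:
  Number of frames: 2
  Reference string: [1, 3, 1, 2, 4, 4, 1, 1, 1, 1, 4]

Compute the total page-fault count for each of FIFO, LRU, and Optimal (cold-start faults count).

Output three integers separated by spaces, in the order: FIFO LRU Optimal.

--- FIFO ---
  step 0: ref 1 -> FAULT, frames=[1,-] (faults so far: 1)
  step 1: ref 3 -> FAULT, frames=[1,3] (faults so far: 2)
  step 2: ref 1 -> HIT, frames=[1,3] (faults so far: 2)
  step 3: ref 2 -> FAULT, evict 1, frames=[2,3] (faults so far: 3)
  step 4: ref 4 -> FAULT, evict 3, frames=[2,4] (faults so far: 4)
  step 5: ref 4 -> HIT, frames=[2,4] (faults so far: 4)
  step 6: ref 1 -> FAULT, evict 2, frames=[1,4] (faults so far: 5)
  step 7: ref 1 -> HIT, frames=[1,4] (faults so far: 5)
  step 8: ref 1 -> HIT, frames=[1,4] (faults so far: 5)
  step 9: ref 1 -> HIT, frames=[1,4] (faults so far: 5)
  step 10: ref 4 -> HIT, frames=[1,4] (faults so far: 5)
  FIFO total faults: 5
--- LRU ---
  step 0: ref 1 -> FAULT, frames=[1,-] (faults so far: 1)
  step 1: ref 3 -> FAULT, frames=[1,3] (faults so far: 2)
  step 2: ref 1 -> HIT, frames=[1,3] (faults so far: 2)
  step 3: ref 2 -> FAULT, evict 3, frames=[1,2] (faults so far: 3)
  step 4: ref 4 -> FAULT, evict 1, frames=[4,2] (faults so far: 4)
  step 5: ref 4 -> HIT, frames=[4,2] (faults so far: 4)
  step 6: ref 1 -> FAULT, evict 2, frames=[4,1] (faults so far: 5)
  step 7: ref 1 -> HIT, frames=[4,1] (faults so far: 5)
  step 8: ref 1 -> HIT, frames=[4,1] (faults so far: 5)
  step 9: ref 1 -> HIT, frames=[4,1] (faults so far: 5)
  step 10: ref 4 -> HIT, frames=[4,1] (faults so far: 5)
  LRU total faults: 5
--- Optimal ---
  step 0: ref 1 -> FAULT, frames=[1,-] (faults so far: 1)
  step 1: ref 3 -> FAULT, frames=[1,3] (faults so far: 2)
  step 2: ref 1 -> HIT, frames=[1,3] (faults so far: 2)
  step 3: ref 2 -> FAULT, evict 3, frames=[1,2] (faults so far: 3)
  step 4: ref 4 -> FAULT, evict 2, frames=[1,4] (faults so far: 4)
  step 5: ref 4 -> HIT, frames=[1,4] (faults so far: 4)
  step 6: ref 1 -> HIT, frames=[1,4] (faults so far: 4)
  step 7: ref 1 -> HIT, frames=[1,4] (faults so far: 4)
  step 8: ref 1 -> HIT, frames=[1,4] (faults so far: 4)
  step 9: ref 1 -> HIT, frames=[1,4] (faults so far: 4)
  step 10: ref 4 -> HIT, frames=[1,4] (faults so far: 4)
  Optimal total faults: 4

Answer: 5 5 4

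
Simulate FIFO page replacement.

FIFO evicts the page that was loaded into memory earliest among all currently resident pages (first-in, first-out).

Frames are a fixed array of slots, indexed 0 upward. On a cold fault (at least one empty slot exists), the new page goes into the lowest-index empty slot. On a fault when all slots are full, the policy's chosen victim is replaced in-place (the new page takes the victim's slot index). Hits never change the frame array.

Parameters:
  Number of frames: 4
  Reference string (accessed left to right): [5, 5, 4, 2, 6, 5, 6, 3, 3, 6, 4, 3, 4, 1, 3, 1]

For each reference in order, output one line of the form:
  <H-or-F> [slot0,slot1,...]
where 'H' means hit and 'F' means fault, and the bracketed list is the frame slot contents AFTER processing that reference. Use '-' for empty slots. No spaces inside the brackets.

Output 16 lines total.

F [5,-,-,-]
H [5,-,-,-]
F [5,4,-,-]
F [5,4,2,-]
F [5,4,2,6]
H [5,4,2,6]
H [5,4,2,6]
F [3,4,2,6]
H [3,4,2,6]
H [3,4,2,6]
H [3,4,2,6]
H [3,4,2,6]
H [3,4,2,6]
F [3,1,2,6]
H [3,1,2,6]
H [3,1,2,6]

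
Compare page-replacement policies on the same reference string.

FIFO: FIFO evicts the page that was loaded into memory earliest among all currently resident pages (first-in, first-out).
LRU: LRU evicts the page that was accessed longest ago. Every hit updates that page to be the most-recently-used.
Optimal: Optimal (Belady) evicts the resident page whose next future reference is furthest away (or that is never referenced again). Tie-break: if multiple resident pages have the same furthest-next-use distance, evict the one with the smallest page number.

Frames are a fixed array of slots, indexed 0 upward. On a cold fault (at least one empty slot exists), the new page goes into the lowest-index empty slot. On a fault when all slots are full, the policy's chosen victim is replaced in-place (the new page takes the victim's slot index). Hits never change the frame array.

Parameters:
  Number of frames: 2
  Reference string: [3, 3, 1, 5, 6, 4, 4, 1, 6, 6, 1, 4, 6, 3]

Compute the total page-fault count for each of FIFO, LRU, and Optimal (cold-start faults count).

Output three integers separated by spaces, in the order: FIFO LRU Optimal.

Answer: 9 10 8

Derivation:
--- FIFO ---
  step 0: ref 3 -> FAULT, frames=[3,-] (faults so far: 1)
  step 1: ref 3 -> HIT, frames=[3,-] (faults so far: 1)
  step 2: ref 1 -> FAULT, frames=[3,1] (faults so far: 2)
  step 3: ref 5 -> FAULT, evict 3, frames=[5,1] (faults so far: 3)
  step 4: ref 6 -> FAULT, evict 1, frames=[5,6] (faults so far: 4)
  step 5: ref 4 -> FAULT, evict 5, frames=[4,6] (faults so far: 5)
  step 6: ref 4 -> HIT, frames=[4,6] (faults so far: 5)
  step 7: ref 1 -> FAULT, evict 6, frames=[4,1] (faults so far: 6)
  step 8: ref 6 -> FAULT, evict 4, frames=[6,1] (faults so far: 7)
  step 9: ref 6 -> HIT, frames=[6,1] (faults so far: 7)
  step 10: ref 1 -> HIT, frames=[6,1] (faults so far: 7)
  step 11: ref 4 -> FAULT, evict 1, frames=[6,4] (faults so far: 8)
  step 12: ref 6 -> HIT, frames=[6,4] (faults so far: 8)
  step 13: ref 3 -> FAULT, evict 6, frames=[3,4] (faults so far: 9)
  FIFO total faults: 9
--- LRU ---
  step 0: ref 3 -> FAULT, frames=[3,-] (faults so far: 1)
  step 1: ref 3 -> HIT, frames=[3,-] (faults so far: 1)
  step 2: ref 1 -> FAULT, frames=[3,1] (faults so far: 2)
  step 3: ref 5 -> FAULT, evict 3, frames=[5,1] (faults so far: 3)
  step 4: ref 6 -> FAULT, evict 1, frames=[5,6] (faults so far: 4)
  step 5: ref 4 -> FAULT, evict 5, frames=[4,6] (faults so far: 5)
  step 6: ref 4 -> HIT, frames=[4,6] (faults so far: 5)
  step 7: ref 1 -> FAULT, evict 6, frames=[4,1] (faults so far: 6)
  step 8: ref 6 -> FAULT, evict 4, frames=[6,1] (faults so far: 7)
  step 9: ref 6 -> HIT, frames=[6,1] (faults so far: 7)
  step 10: ref 1 -> HIT, frames=[6,1] (faults so far: 7)
  step 11: ref 4 -> FAULT, evict 6, frames=[4,1] (faults so far: 8)
  step 12: ref 6 -> FAULT, evict 1, frames=[4,6] (faults so far: 9)
  step 13: ref 3 -> FAULT, evict 4, frames=[3,6] (faults so far: 10)
  LRU total faults: 10
--- Optimal ---
  step 0: ref 3 -> FAULT, frames=[3,-] (faults so far: 1)
  step 1: ref 3 -> HIT, frames=[3,-] (faults so far: 1)
  step 2: ref 1 -> FAULT, frames=[3,1] (faults so far: 2)
  step 3: ref 5 -> FAULT, evict 3, frames=[5,1] (faults so far: 3)
  step 4: ref 6 -> FAULT, evict 5, frames=[6,1] (faults so far: 4)
  step 5: ref 4 -> FAULT, evict 6, frames=[4,1] (faults so far: 5)
  step 6: ref 4 -> HIT, frames=[4,1] (faults so far: 5)
  step 7: ref 1 -> HIT, frames=[4,1] (faults so far: 5)
  step 8: ref 6 -> FAULT, evict 4, frames=[6,1] (faults so far: 6)
  step 9: ref 6 -> HIT, frames=[6,1] (faults so far: 6)
  step 10: ref 1 -> HIT, frames=[6,1] (faults so far: 6)
  step 11: ref 4 -> FAULT, evict 1, frames=[6,4] (faults so far: 7)
  step 12: ref 6 -> HIT, frames=[6,4] (faults so far: 7)
  step 13: ref 3 -> FAULT, evict 4, frames=[6,3] (faults so far: 8)
  Optimal total faults: 8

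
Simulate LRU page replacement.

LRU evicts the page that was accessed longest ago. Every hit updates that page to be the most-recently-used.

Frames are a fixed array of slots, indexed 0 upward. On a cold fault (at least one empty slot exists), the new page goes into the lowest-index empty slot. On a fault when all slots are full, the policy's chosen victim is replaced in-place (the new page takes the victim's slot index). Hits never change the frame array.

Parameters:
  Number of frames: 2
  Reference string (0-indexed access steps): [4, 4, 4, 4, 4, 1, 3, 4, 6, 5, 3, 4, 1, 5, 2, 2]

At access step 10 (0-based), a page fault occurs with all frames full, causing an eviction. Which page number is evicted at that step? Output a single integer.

Step 0: ref 4 -> FAULT, frames=[4,-]
Step 1: ref 4 -> HIT, frames=[4,-]
Step 2: ref 4 -> HIT, frames=[4,-]
Step 3: ref 4 -> HIT, frames=[4,-]
Step 4: ref 4 -> HIT, frames=[4,-]
Step 5: ref 1 -> FAULT, frames=[4,1]
Step 6: ref 3 -> FAULT, evict 4, frames=[3,1]
Step 7: ref 4 -> FAULT, evict 1, frames=[3,4]
Step 8: ref 6 -> FAULT, evict 3, frames=[6,4]
Step 9: ref 5 -> FAULT, evict 4, frames=[6,5]
Step 10: ref 3 -> FAULT, evict 6, frames=[3,5]
At step 10: evicted page 6

Answer: 6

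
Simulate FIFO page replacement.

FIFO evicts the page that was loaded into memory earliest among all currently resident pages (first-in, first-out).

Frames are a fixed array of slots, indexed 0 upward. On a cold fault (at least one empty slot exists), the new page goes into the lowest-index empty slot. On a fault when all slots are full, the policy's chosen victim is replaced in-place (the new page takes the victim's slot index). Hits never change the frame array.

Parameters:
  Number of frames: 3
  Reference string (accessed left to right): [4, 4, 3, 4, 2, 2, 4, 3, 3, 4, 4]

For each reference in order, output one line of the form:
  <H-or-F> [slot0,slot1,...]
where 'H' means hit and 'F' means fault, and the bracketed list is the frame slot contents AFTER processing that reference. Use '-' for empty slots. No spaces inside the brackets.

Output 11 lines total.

F [4,-,-]
H [4,-,-]
F [4,3,-]
H [4,3,-]
F [4,3,2]
H [4,3,2]
H [4,3,2]
H [4,3,2]
H [4,3,2]
H [4,3,2]
H [4,3,2]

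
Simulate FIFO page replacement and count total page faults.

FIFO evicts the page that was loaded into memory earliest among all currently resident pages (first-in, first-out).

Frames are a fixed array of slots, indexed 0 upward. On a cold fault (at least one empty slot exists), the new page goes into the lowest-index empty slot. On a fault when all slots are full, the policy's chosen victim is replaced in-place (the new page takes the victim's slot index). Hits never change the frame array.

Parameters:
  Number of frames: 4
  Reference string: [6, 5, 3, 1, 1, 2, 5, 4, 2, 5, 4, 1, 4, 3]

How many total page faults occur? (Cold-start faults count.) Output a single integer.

Answer: 8

Derivation:
Step 0: ref 6 → FAULT, frames=[6,-,-,-]
Step 1: ref 5 → FAULT, frames=[6,5,-,-]
Step 2: ref 3 → FAULT, frames=[6,5,3,-]
Step 3: ref 1 → FAULT, frames=[6,5,3,1]
Step 4: ref 1 → HIT, frames=[6,5,3,1]
Step 5: ref 2 → FAULT (evict 6), frames=[2,5,3,1]
Step 6: ref 5 → HIT, frames=[2,5,3,1]
Step 7: ref 4 → FAULT (evict 5), frames=[2,4,3,1]
Step 8: ref 2 → HIT, frames=[2,4,3,1]
Step 9: ref 5 → FAULT (evict 3), frames=[2,4,5,1]
Step 10: ref 4 → HIT, frames=[2,4,5,1]
Step 11: ref 1 → HIT, frames=[2,4,5,1]
Step 12: ref 4 → HIT, frames=[2,4,5,1]
Step 13: ref 3 → FAULT (evict 1), frames=[2,4,5,3]
Total faults: 8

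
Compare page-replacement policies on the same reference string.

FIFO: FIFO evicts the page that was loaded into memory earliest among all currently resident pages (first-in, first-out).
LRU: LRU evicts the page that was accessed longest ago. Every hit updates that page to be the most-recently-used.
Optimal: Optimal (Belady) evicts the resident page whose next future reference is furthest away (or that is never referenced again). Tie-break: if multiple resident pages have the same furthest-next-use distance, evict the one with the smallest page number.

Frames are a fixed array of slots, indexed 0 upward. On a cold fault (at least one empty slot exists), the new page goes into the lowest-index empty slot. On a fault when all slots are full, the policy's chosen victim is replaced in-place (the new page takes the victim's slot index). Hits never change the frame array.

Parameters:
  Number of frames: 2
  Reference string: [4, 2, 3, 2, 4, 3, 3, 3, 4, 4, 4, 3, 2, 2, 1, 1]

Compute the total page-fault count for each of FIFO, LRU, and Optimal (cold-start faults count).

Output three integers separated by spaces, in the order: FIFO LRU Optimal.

Answer: 6 7 6

Derivation:
--- FIFO ---
  step 0: ref 4 -> FAULT, frames=[4,-] (faults so far: 1)
  step 1: ref 2 -> FAULT, frames=[4,2] (faults so far: 2)
  step 2: ref 3 -> FAULT, evict 4, frames=[3,2] (faults so far: 3)
  step 3: ref 2 -> HIT, frames=[3,2] (faults so far: 3)
  step 4: ref 4 -> FAULT, evict 2, frames=[3,4] (faults so far: 4)
  step 5: ref 3 -> HIT, frames=[3,4] (faults so far: 4)
  step 6: ref 3 -> HIT, frames=[3,4] (faults so far: 4)
  step 7: ref 3 -> HIT, frames=[3,4] (faults so far: 4)
  step 8: ref 4 -> HIT, frames=[3,4] (faults so far: 4)
  step 9: ref 4 -> HIT, frames=[3,4] (faults so far: 4)
  step 10: ref 4 -> HIT, frames=[3,4] (faults so far: 4)
  step 11: ref 3 -> HIT, frames=[3,4] (faults so far: 4)
  step 12: ref 2 -> FAULT, evict 3, frames=[2,4] (faults so far: 5)
  step 13: ref 2 -> HIT, frames=[2,4] (faults so far: 5)
  step 14: ref 1 -> FAULT, evict 4, frames=[2,1] (faults so far: 6)
  step 15: ref 1 -> HIT, frames=[2,1] (faults so far: 6)
  FIFO total faults: 6
--- LRU ---
  step 0: ref 4 -> FAULT, frames=[4,-] (faults so far: 1)
  step 1: ref 2 -> FAULT, frames=[4,2] (faults so far: 2)
  step 2: ref 3 -> FAULT, evict 4, frames=[3,2] (faults so far: 3)
  step 3: ref 2 -> HIT, frames=[3,2] (faults so far: 3)
  step 4: ref 4 -> FAULT, evict 3, frames=[4,2] (faults so far: 4)
  step 5: ref 3 -> FAULT, evict 2, frames=[4,3] (faults so far: 5)
  step 6: ref 3 -> HIT, frames=[4,3] (faults so far: 5)
  step 7: ref 3 -> HIT, frames=[4,3] (faults so far: 5)
  step 8: ref 4 -> HIT, frames=[4,3] (faults so far: 5)
  step 9: ref 4 -> HIT, frames=[4,3] (faults so far: 5)
  step 10: ref 4 -> HIT, frames=[4,3] (faults so far: 5)
  step 11: ref 3 -> HIT, frames=[4,3] (faults so far: 5)
  step 12: ref 2 -> FAULT, evict 4, frames=[2,3] (faults so far: 6)
  step 13: ref 2 -> HIT, frames=[2,3] (faults so far: 6)
  step 14: ref 1 -> FAULT, evict 3, frames=[2,1] (faults so far: 7)
  step 15: ref 1 -> HIT, frames=[2,1] (faults so far: 7)
  LRU total faults: 7
--- Optimal ---
  step 0: ref 4 -> FAULT, frames=[4,-] (faults so far: 1)
  step 1: ref 2 -> FAULT, frames=[4,2] (faults so far: 2)
  step 2: ref 3 -> FAULT, evict 4, frames=[3,2] (faults so far: 3)
  step 3: ref 2 -> HIT, frames=[3,2] (faults so far: 3)
  step 4: ref 4 -> FAULT, evict 2, frames=[3,4] (faults so far: 4)
  step 5: ref 3 -> HIT, frames=[3,4] (faults so far: 4)
  step 6: ref 3 -> HIT, frames=[3,4] (faults so far: 4)
  step 7: ref 3 -> HIT, frames=[3,4] (faults so far: 4)
  step 8: ref 4 -> HIT, frames=[3,4] (faults so far: 4)
  step 9: ref 4 -> HIT, frames=[3,4] (faults so far: 4)
  step 10: ref 4 -> HIT, frames=[3,4] (faults so far: 4)
  step 11: ref 3 -> HIT, frames=[3,4] (faults so far: 4)
  step 12: ref 2 -> FAULT, evict 3, frames=[2,4] (faults so far: 5)
  step 13: ref 2 -> HIT, frames=[2,4] (faults so far: 5)
  step 14: ref 1 -> FAULT, evict 2, frames=[1,4] (faults so far: 6)
  step 15: ref 1 -> HIT, frames=[1,4] (faults so far: 6)
  Optimal total faults: 6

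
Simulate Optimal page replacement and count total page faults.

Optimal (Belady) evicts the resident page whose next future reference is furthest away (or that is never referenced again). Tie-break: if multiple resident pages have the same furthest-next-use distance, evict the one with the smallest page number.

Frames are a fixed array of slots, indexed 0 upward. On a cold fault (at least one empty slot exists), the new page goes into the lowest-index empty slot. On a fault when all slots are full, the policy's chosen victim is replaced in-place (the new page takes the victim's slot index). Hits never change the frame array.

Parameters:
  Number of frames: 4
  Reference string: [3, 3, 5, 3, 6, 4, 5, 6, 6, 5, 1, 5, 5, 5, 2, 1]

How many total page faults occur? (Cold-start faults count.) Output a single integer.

Step 0: ref 3 → FAULT, frames=[3,-,-,-]
Step 1: ref 3 → HIT, frames=[3,-,-,-]
Step 2: ref 5 → FAULT, frames=[3,5,-,-]
Step 3: ref 3 → HIT, frames=[3,5,-,-]
Step 4: ref 6 → FAULT, frames=[3,5,6,-]
Step 5: ref 4 → FAULT, frames=[3,5,6,4]
Step 6: ref 5 → HIT, frames=[3,5,6,4]
Step 7: ref 6 → HIT, frames=[3,5,6,4]
Step 8: ref 6 → HIT, frames=[3,5,6,4]
Step 9: ref 5 → HIT, frames=[3,5,6,4]
Step 10: ref 1 → FAULT (evict 3), frames=[1,5,6,4]
Step 11: ref 5 → HIT, frames=[1,5,6,4]
Step 12: ref 5 → HIT, frames=[1,5,6,4]
Step 13: ref 5 → HIT, frames=[1,5,6,4]
Step 14: ref 2 → FAULT (evict 4), frames=[1,5,6,2]
Step 15: ref 1 → HIT, frames=[1,5,6,2]
Total faults: 6

Answer: 6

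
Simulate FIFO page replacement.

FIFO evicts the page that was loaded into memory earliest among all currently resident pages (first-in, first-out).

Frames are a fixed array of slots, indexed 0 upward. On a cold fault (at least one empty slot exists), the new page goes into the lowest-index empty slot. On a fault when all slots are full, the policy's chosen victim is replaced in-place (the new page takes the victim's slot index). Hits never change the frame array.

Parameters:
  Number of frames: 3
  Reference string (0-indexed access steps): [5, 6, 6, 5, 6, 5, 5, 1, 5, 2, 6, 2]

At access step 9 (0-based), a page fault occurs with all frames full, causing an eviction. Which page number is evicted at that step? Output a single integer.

Answer: 5

Derivation:
Step 0: ref 5 -> FAULT, frames=[5,-,-]
Step 1: ref 6 -> FAULT, frames=[5,6,-]
Step 2: ref 6 -> HIT, frames=[5,6,-]
Step 3: ref 5 -> HIT, frames=[5,6,-]
Step 4: ref 6 -> HIT, frames=[5,6,-]
Step 5: ref 5 -> HIT, frames=[5,6,-]
Step 6: ref 5 -> HIT, frames=[5,6,-]
Step 7: ref 1 -> FAULT, frames=[5,6,1]
Step 8: ref 5 -> HIT, frames=[5,6,1]
Step 9: ref 2 -> FAULT, evict 5, frames=[2,6,1]
At step 9: evicted page 5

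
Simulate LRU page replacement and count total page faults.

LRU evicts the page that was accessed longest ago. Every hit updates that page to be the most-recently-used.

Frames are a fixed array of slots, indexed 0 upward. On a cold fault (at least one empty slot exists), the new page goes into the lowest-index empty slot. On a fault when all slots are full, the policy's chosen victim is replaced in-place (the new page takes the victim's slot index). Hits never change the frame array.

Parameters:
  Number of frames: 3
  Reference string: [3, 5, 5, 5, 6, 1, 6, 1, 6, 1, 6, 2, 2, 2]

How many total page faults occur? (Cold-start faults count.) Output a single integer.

Answer: 5

Derivation:
Step 0: ref 3 → FAULT, frames=[3,-,-]
Step 1: ref 5 → FAULT, frames=[3,5,-]
Step 2: ref 5 → HIT, frames=[3,5,-]
Step 3: ref 5 → HIT, frames=[3,5,-]
Step 4: ref 6 → FAULT, frames=[3,5,6]
Step 5: ref 1 → FAULT (evict 3), frames=[1,5,6]
Step 6: ref 6 → HIT, frames=[1,5,6]
Step 7: ref 1 → HIT, frames=[1,5,6]
Step 8: ref 6 → HIT, frames=[1,5,6]
Step 9: ref 1 → HIT, frames=[1,5,6]
Step 10: ref 6 → HIT, frames=[1,5,6]
Step 11: ref 2 → FAULT (evict 5), frames=[1,2,6]
Step 12: ref 2 → HIT, frames=[1,2,6]
Step 13: ref 2 → HIT, frames=[1,2,6]
Total faults: 5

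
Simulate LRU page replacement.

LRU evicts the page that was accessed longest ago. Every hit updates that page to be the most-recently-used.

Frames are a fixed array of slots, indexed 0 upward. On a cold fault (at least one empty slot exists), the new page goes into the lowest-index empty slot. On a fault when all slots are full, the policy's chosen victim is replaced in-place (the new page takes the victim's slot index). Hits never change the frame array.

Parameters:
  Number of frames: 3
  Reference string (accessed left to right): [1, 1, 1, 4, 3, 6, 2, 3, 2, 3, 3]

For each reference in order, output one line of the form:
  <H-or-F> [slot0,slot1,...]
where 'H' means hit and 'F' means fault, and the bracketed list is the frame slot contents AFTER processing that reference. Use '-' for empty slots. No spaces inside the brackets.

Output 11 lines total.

F [1,-,-]
H [1,-,-]
H [1,-,-]
F [1,4,-]
F [1,4,3]
F [6,4,3]
F [6,2,3]
H [6,2,3]
H [6,2,3]
H [6,2,3]
H [6,2,3]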